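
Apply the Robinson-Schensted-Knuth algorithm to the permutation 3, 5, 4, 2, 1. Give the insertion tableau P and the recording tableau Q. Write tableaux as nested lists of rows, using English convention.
P = [[1, 4], [2], [3], [5]], Q = [[1, 2], [3], [4], [5]]

Insert each entry of the permutation into P by Schensted row insertion, recording in Q the position of each new cell.

Insert 3: appended to row 1. P = [[3]].
Insert 5: appended to row 1. P = [[3, 5]].
Insert 4: 4 bumps 5 from row 1; 5 starts row 2. P = [[3, 4], [5]].
Insert 2: 2 bumps 3 from row 1; 3 bumps 5 from row 2; 5 starts row 3. P = [[2, 4], [3], [5]].
Insert 1: 1 bumps 2 from row 1; 2 bumps 3 from row 2; 3 bumps 5 from row 3; 5 starts row 4. P = [[1, 4], [2], [3], [5]].

So P = [[1, 4], [2], [3], [5]], Q = [[1, 2], [3], [4], [5]].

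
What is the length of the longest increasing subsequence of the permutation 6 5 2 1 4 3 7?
3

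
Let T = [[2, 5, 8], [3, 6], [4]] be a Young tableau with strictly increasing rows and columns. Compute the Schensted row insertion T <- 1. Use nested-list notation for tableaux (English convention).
In row 1, 1 replaces 2 (the leftmost entry greater than 1); 2 is bumped to row 2. In row 2, 2 replaces 3 (the leftmost entry greater than 2); 3 is bumped to row 3. In row 3, 3 replaces 4 (the leftmost entry greater than 3); 4 is bumped to row 4. 4 starts a new row 4. The new tableau is [[1, 5, 8], [2, 6], [3], [4]].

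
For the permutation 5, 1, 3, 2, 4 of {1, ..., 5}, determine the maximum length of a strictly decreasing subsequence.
3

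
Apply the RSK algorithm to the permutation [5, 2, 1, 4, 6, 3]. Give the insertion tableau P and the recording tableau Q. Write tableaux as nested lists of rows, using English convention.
P = [[1, 3, 6], [2, 4], [5]], Q = [[1, 4, 5], [2, 6], [3]]

Insert each entry of the permutation into P by Schensted row insertion, recording in Q the position of each new cell.

Insert 5: appended to row 1. P = [[5]], Q = [[1]].
Insert 2: 2 bumps 5 from row 1; 5 starts row 2. P = [[2], [5]], Q = [[1], [2]].
Insert 1: 1 bumps 2 from row 1; 2 bumps 5 from row 2; 5 starts row 3. P = [[1], [2], [5]], Q = [[1], [2], [3]].
Insert 4: appended to row 1. P = [[1, 4], [2], [5]], Q = [[1, 4], [2], [3]].
Insert 6: appended to row 1. P = [[1, 4, 6], [2], [5]], Q = [[1, 4, 5], [2], [3]].
Insert 3: 3 bumps 4 from row 1; 4 appends to row 2. P = [[1, 3, 6], [2, 4], [5]], Q = [[1, 4, 5], [2, 6], [3]].

So P = [[1, 3, 6], [2, 4], [5]], Q = [[1, 4, 5], [2, 6], [3]].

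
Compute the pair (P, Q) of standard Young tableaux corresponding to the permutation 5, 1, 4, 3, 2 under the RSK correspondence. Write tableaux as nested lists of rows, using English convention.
P = [[1, 2], [3], [4], [5]], Q = [[1, 3], [2], [4], [5]]

Insert each entry of the permutation into P by Schensted row insertion, recording in Q the position of each new cell.

Insert 5: appended to row 1. P = [[5]].
Insert 1: 1 bumps 5 from row 1; 5 starts row 2. P = [[1], [5]].
Insert 4: appended to row 1. P = [[1, 4], [5]].
Insert 3: 3 bumps 4 from row 1; 4 bumps 5 from row 2; 5 starts row 3. P = [[1, 3], [4], [5]].
Insert 2: 2 bumps 3 from row 1; 3 bumps 4 from row 2; 4 bumps 5 from row 3; 5 starts row 4. P = [[1, 2], [3], [4], [5]].

So P = [[1, 2], [3], [4], [5]], Q = [[1, 3], [2], [4], [5]].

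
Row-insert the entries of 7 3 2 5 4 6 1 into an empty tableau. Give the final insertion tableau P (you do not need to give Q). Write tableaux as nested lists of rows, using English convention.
Insert 7: appended to row 1. P = [[7]].
Insert 3: 3 bumps 7 from row 1; 7 starts row 2. P = [[3], [7]].
Insert 2: 2 bumps 3 from row 1; 3 bumps 7 from row 2; 7 starts row 3. P = [[2], [3], [7]].
Insert 5: appended to row 1. P = [[2, 5], [3], [7]].
Insert 4: 4 bumps 5 from row 1; 5 appends to row 2. P = [[2, 4], [3, 5], [7]].
Insert 6: appended to row 1. P = [[2, 4, 6], [3, 5], [7]].
Insert 1: 1 bumps 2 from row 1; 2 bumps 3 from row 2; 3 bumps 7 from row 3; 7 starts row 4. P = [[1, 4, 6], [2, 5], [3], [7]].

So P = [[1, 4, 6], [2, 5], [3], [7]].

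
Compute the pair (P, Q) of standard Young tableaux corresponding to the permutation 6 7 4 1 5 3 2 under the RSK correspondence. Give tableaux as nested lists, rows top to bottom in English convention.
P = [[1, 2], [3, 5], [4, 7], [6]], Q = [[1, 2], [3, 5], [4, 6], [7]]

Insert each entry of the permutation into P by Schensted row insertion, recording in Q the position of each new cell.

Insert 6: appended to row 1. P = [[6]].
Insert 7: appended to row 1. P = [[6, 7]].
Insert 4: 4 bumps 6 from row 1; 6 starts row 2. P = [[4, 7], [6]].
Insert 1: 1 bumps 4 from row 1; 4 bumps 6 from row 2; 6 starts row 3. P = [[1, 7], [4], [6]].
Insert 5: 5 bumps 7 from row 1; 7 appends to row 2. P = [[1, 5], [4, 7], [6]].
Insert 3: 3 bumps 5 from row 1; 5 bumps 7 from row 2; 7 appends to row 3. P = [[1, 3], [4, 5], [6, 7]].
Insert 2: 2 bumps 3 from row 1; 3 bumps 4 from row 2; 4 bumps 6 from row 3; 6 starts row 4. P = [[1, 2], [3, 5], [4, 7], [6]].

So P = [[1, 2], [3, 5], [4, 7], [6]], Q = [[1, 2], [3, 5], [4, 6], [7]].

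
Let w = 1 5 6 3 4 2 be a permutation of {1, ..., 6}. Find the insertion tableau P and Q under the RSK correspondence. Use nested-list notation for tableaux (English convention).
P = [[1, 2, 4], [3, 6], [5]], Q = [[1, 2, 3], [4, 5], [6]]

Insert each entry of the permutation into P by Schensted row insertion, recording in Q the position of each new cell.

After inserting 1: P = [[1]].
After inserting 5: P = [[1, 5]].
After inserting 6: P = [[1, 5, 6]].
After inserting 3: P = [[1, 3, 6], [5]].
After inserting 4: P = [[1, 3, 4], [5, 6]].
After inserting 2: P = [[1, 2, 4], [3, 6], [5]].

So P = [[1, 2, 4], [3, 6], [5]], Q = [[1, 2, 3], [4, 5], [6]].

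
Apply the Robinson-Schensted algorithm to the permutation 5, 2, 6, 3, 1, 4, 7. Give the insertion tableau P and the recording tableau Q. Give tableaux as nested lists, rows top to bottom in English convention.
Insert each entry of the permutation into P by Schensted row insertion, recording in Q the position of each new cell.

After inserting 5: P = [[5]].
After inserting 2: P = [[2], [5]].
After inserting 6: P = [[2, 6], [5]].
After inserting 3: P = [[2, 3], [5, 6]].
After inserting 1: P = [[1, 3], [2, 6], [5]].
After inserting 4: P = [[1, 3, 4], [2, 6], [5]].
After inserting 7: P = [[1, 3, 4, 7], [2, 6], [5]].

So P = [[1, 3, 4, 7], [2, 6], [5]], Q = [[1, 3, 6, 7], [2, 4], [5]].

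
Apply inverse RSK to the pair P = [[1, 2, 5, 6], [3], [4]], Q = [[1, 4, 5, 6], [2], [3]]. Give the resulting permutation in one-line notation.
Reverse the RSK construction: for i from n down to 1, find the cell of Q containing i, remove the entry at that cell from P, and reverse-bump it up through P; the value ejected from row 1 is w(i).

Step i=6: Q has 6 at row 1, column 4; remove that cell from P, ejecting 6. So w(6) = 6. P is now [[1, 2, 5], [3], [4]].
Step i=5: Q has 5 at row 1, column 3; remove that cell from P, ejecting 5. So w(5) = 5. P is now [[1, 2], [3], [4]].
Step i=4: Q has 4 at row 1, column 2; remove that cell from P, ejecting 2. So w(4) = 2. P is now [[1], [3], [4]].
Step i=3: Q has 3 at row 3, column 1; remove 4 from row 3 of P and reverse-bump: 4 enters row 2 and ejects 3; 3 enters row 1 and ejects 1. So w(3) = 1. P is now [[3], [4]].
Step i=2: Q has 2 at row 2, column 1; remove 4 from row 2 of P and reverse-bump: 4 enters row 1 and ejects 3. So w(2) = 3. P is now [[4]].
Step i=1: Q has 1 at row 1, column 1; remove that cell from P, ejecting 4. So w(1) = 4. P is now [].

So w = 4 3 1 2 5 6.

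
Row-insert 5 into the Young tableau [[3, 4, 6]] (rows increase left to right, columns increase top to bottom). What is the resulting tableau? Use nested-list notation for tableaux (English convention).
[[3, 4, 5], [6]]

In row 1, 5 replaces 6 (the leftmost entry greater than 5); 6 is bumped to row 2. 6 starts a new row 2. The new tableau is [[3, 4, 5], [6]].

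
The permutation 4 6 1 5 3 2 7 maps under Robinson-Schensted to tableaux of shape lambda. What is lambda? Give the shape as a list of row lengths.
Row-insert each entry into an empty tableau.

After inserting 4: P = [[4]].
After inserting 6: P = [[4, 6]].
After inserting 1: P = [[1, 6], [4]].
After inserting 5: P = [[1, 5], [4, 6]].
After inserting 3: P = [[1, 3], [4, 5], [6]].
After inserting 2: P = [[1, 2], [3, 5], [4], [6]].
After inserting 7: P = [[1, 2, 7], [3, 5], [4], [6]].

The final insertion tableau P = [[1, 2, 7], [3, 5], [4], [6]] has shape [3, 2, 1, 1].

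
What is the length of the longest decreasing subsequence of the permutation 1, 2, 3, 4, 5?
1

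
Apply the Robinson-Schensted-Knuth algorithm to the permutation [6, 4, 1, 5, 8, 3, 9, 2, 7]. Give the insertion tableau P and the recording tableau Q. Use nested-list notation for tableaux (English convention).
Insert each entry of the permutation into P by Schensted row insertion, recording in Q the position of each new cell.

Insert 6: appended to row 1. P = [[6]].
Insert 4: 4 bumps 6 from row 1; 6 starts row 2. P = [[4], [6]].
Insert 1: 1 bumps 4 from row 1; 4 bumps 6 from row 2; 6 starts row 3. P = [[1], [4], [6]].
Insert 5: appended to row 1. P = [[1, 5], [4], [6]].
Insert 8: appended to row 1. P = [[1, 5, 8], [4], [6]].
Insert 3: 3 bumps 5 from row 1; 5 appends to row 2. P = [[1, 3, 8], [4, 5], [6]].
Insert 9: appended to row 1. P = [[1, 3, 8, 9], [4, 5], [6]].
Insert 2: 2 bumps 3 from row 1; 3 bumps 4 from row 2; 4 bumps 6 from row 3; 6 starts row 4. P = [[1, 2, 8, 9], [3, 5], [4], [6]].
Insert 7: 7 bumps 8 from row 1; 8 appends to row 2. P = [[1, 2, 7, 9], [3, 5, 8], [4], [6]].

So P = [[1, 2, 7, 9], [3, 5, 8], [4], [6]], Q = [[1, 4, 5, 7], [2, 6, 9], [3], [8]].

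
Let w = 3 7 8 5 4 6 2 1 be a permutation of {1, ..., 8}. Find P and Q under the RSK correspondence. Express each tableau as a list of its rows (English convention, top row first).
P = [[1, 4, 6], [2, 8], [3], [5], [7]], Q = [[1, 2, 3], [4, 6], [5], [7], [8]]

Insert each entry of the permutation into P by Schensted row insertion, recording in Q the position of each new cell.

Insert 3: appended to row 1. P = [[3]], Q = [[1]].
Insert 7: appended to row 1. P = [[3, 7]], Q = [[1, 2]].
Insert 8: appended to row 1. P = [[3, 7, 8]], Q = [[1, 2, 3]].
Insert 5: 5 bumps 7 from row 1; 7 starts row 2. P = [[3, 5, 8], [7]], Q = [[1, 2, 3], [4]].
Insert 4: 4 bumps 5 from row 1; 5 bumps 7 from row 2; 7 starts row 3. P = [[3, 4, 8], [5], [7]], Q = [[1, 2, 3], [4], [5]].
Insert 6: 6 bumps 8 from row 1; 8 appends to row 2. P = [[3, 4, 6], [5, 8], [7]], Q = [[1, 2, 3], [4, 6], [5]].
Insert 2: 2 bumps 3 from row 1; 3 bumps 5 from row 2; 5 bumps 7 from row 3; 7 starts row 4. P = [[2, 4, 6], [3, 8], [5], [7]], Q = [[1, 2, 3], [4, 6], [5], [7]].
Insert 1: 1 bumps 2 from row 1; 2 bumps 3 from row 2; 3 bumps 5 from row 3; 5 bumps 7 from row 4; 7 starts row 5. P = [[1, 4, 6], [2, 8], [3], [5], [7]], Q = [[1, 2, 3], [4, 6], [5], [7], [8]].

So P = [[1, 4, 6], [2, 8], [3], [5], [7]], Q = [[1, 2, 3], [4, 6], [5], [7], [8]].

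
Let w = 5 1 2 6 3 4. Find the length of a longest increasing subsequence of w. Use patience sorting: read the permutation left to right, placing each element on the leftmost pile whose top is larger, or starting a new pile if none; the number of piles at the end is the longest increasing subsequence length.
5: new pile. tops = [5]
1: onto pile 1 (replacing 5). tops = [1]
2: new pile. tops = [1, 2]
6: new pile. tops = [1, 2, 6]
3: onto pile 3 (replacing 6). tops = [1, 2, 3]
4: new pile. tops = [1, 2, 3, 4]

4 piles, so the longest increasing subsequence has length 4.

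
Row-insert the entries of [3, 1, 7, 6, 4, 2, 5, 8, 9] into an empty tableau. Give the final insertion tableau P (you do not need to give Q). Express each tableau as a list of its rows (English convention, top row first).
After inserting 3: P = [[3]].
After inserting 1: P = [[1], [3]].
After inserting 7: P = [[1, 7], [3]].
After inserting 6: P = [[1, 6], [3, 7]].
After inserting 4: P = [[1, 4], [3, 6], [7]].
After inserting 2: P = [[1, 2], [3, 4], [6], [7]].
After inserting 5: P = [[1, 2, 5], [3, 4], [6], [7]].
After inserting 8: P = [[1, 2, 5, 8], [3, 4], [6], [7]].
After inserting 9: P = [[1, 2, 5, 8, 9], [3, 4], [6], [7]].

So P = [[1, 2, 5, 8, 9], [3, 4], [6], [7]].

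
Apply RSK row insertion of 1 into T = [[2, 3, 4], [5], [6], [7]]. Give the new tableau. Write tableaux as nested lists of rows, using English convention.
[[1, 3, 4], [2], [5], [6], [7]]

In row 1, 1 replaces 2 (the leftmost entry greater than 1); 2 is bumped to row 2. In row 2, 2 replaces 5 (the leftmost entry greater than 2); 5 is bumped to row 3. In row 3, 5 replaces 6 (the leftmost entry greater than 5); 6 is bumped to row 4. In row 4, 6 replaces 7 (the leftmost entry greater than 6); 7 is bumped to row 5. 7 starts a new row 5. The new tableau is [[1, 3, 4], [2], [5], [6], [7]].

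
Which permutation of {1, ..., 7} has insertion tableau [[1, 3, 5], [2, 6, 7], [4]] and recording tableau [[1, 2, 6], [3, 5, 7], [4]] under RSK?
4 6 2 1 3 7 5

Reverse the RSK construction: for i from n down to 1, find the cell of Q containing i, remove the entry at that cell from P, and reverse-bump it up through P; the value ejected from row 1 is w(i).

Step i=7: Q has 7 at row 2, column 3; remove 7 from row 2 of P and reverse-bump: 7 enters row 1 and ejects 5. So w(7) = 5. P is now [[1, 3, 7], [2, 6], [4]].
Step i=6: Q has 6 at row 1, column 3; remove that cell from P, ejecting 7. So w(6) = 7. P is now [[1, 3], [2, 6], [4]].
Step i=5: Q has 5 at row 2, column 2; remove 6 from row 2 of P and reverse-bump: 6 enters row 1 and ejects 3. So w(5) = 3. P is now [[1, 6], [2], [4]].
Step i=4: Q has 4 at row 3, column 1; remove 4 from row 3 of P and reverse-bump: 4 enters row 2 and ejects 2; 2 enters row 1 and ejects 1. So w(4) = 1. P is now [[2, 6], [4]].
Step i=3: Q has 3 at row 2, column 1; remove 4 from row 2 of P and reverse-bump: 4 enters row 1 and ejects 2. So w(3) = 2. P is now [[4, 6]].
Step i=2: Q has 2 at row 1, column 2; remove that cell from P, ejecting 6. So w(2) = 6. P is now [[4]].
Step i=1: Q has 1 at row 1, column 1; remove that cell from P, ejecting 4. So w(1) = 4. P is now [].

So w = 4 6 2 1 3 7 5.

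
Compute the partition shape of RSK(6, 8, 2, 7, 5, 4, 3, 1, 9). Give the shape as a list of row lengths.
Row-insert each entry into an empty tableau.

After inserting 6: P = [[6]].
After inserting 8: P = [[6, 8]].
After inserting 2: P = [[2, 8], [6]].
After inserting 7: P = [[2, 7], [6, 8]].
After inserting 5: P = [[2, 5], [6, 7], [8]].
After inserting 4: P = [[2, 4], [5, 7], [6], [8]].
After inserting 3: P = [[2, 3], [4, 7], [5], [6], [8]].
After inserting 1: P = [[1, 3], [2, 7], [4], [5], [6], [8]].
After inserting 9: P = [[1, 3, 9], [2, 7], [4], [5], [6], [8]].

The final insertion tableau P = [[1, 3, 9], [2, 7], [4], [5], [6], [8]] has shape [3, 2, 1, 1, 1, 1].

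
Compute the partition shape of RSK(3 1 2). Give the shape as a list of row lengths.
Row-insert each entry into an empty tableau.

After inserting 3: P = [[3]].
After inserting 1: P = [[1], [3]].
After inserting 2: P = [[1, 2], [3]].

The final insertion tableau P = [[1, 2], [3]] has shape [2, 1].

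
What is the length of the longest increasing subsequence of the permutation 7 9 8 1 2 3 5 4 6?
5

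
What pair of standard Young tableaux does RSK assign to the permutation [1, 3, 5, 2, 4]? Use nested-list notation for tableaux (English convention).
P = [[1, 2, 4], [3, 5]], Q = [[1, 2, 3], [4, 5]]

Insert each entry of the permutation into P by Schensted row insertion, recording in Q the position of each new cell.

Insert 1: appended to row 1. P = [[1]].
Insert 3: appended to row 1. P = [[1, 3]].
Insert 5: appended to row 1. P = [[1, 3, 5]].
Insert 2: 2 bumps 3 from row 1; 3 starts row 2. P = [[1, 2, 5], [3]].
Insert 4: 4 bumps 5 from row 1; 5 appends to row 2. P = [[1, 2, 4], [3, 5]].

So P = [[1, 2, 4], [3, 5]], Q = [[1, 2, 3], [4, 5]].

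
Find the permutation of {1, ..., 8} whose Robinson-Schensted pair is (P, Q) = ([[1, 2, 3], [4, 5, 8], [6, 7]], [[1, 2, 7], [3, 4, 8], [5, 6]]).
Reverse the RSK construction: for i from n down to 1, find the cell of Q containing i, remove the entry at that cell from P, and reverse-bump it up through P; the value ejected from row 1 is w(i).

Step i=8: Q has 8 at row 2, column 3; remove 8 from row 2 of P and reverse-bump: 8 enters row 1 and ejects 3. So w(8) = 3. P is now [[1, 2, 8], [4, 5], [6, 7]].
Step i=7: Q has 7 at row 1, column 3; remove that cell from P, ejecting 8. So w(7) = 8. P is now [[1, 2], [4, 5], [6, 7]].
Step i=6: Q has 6 at row 3, column 2; remove 7 from row 3 of P and reverse-bump: 7 enters row 2 and ejects 5; 5 enters row 1 and ejects 2. So w(6) = 2. P is now [[1, 5], [4, 7], [6]].
Step i=5: Q has 5 at row 3, column 1; remove 6 from row 3 of P and reverse-bump: 6 enters row 2 and ejects 4; 4 enters row 1 and ejects 1. So w(5) = 1. P is now [[4, 5], [6, 7]].
Step i=4: Q has 4 at row 2, column 2; remove 7 from row 2 of P and reverse-bump: 7 enters row 1 and ejects 5. So w(4) = 5. P is now [[4, 7], [6]].
Step i=3: Q has 3 at row 2, column 1; remove 6 from row 2 of P and reverse-bump: 6 enters row 1 and ejects 4. So w(3) = 4. P is now [[6, 7]].
Step i=2: Q has 2 at row 1, column 2; remove that cell from P, ejecting 7. So w(2) = 7. P is now [[6]].
Step i=1: Q has 1 at row 1, column 1; remove that cell from P, ejecting 6. So w(1) = 6. P is now [].

So w = 6 7 4 5 1 2 8 3.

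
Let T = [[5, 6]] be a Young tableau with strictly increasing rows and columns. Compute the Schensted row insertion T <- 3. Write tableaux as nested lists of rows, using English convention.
[[3, 6], [5]]

In row 1, 3 replaces 5 (the leftmost entry greater than 3); 5 is bumped to row 2. 5 starts a new row 2. The new tableau is [[3, 6], [5]].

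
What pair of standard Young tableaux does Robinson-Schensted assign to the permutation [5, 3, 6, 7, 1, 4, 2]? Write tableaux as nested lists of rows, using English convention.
Insert each entry of the permutation into P by Schensted row insertion, recording in Q the position of each new cell.

Insert 5: appended to row 1. P = [[5]].
Insert 3: 3 bumps 5 from row 1; 5 starts row 2. P = [[3], [5]].
Insert 6: appended to row 1. P = [[3, 6], [5]].
Insert 7: appended to row 1. P = [[3, 6, 7], [5]].
Insert 1: 1 bumps 3 from row 1; 3 bumps 5 from row 2; 5 starts row 3. P = [[1, 6, 7], [3], [5]].
Insert 4: 4 bumps 6 from row 1; 6 appends to row 2. P = [[1, 4, 7], [3, 6], [5]].
Insert 2: 2 bumps 4 from row 1; 4 bumps 6 from row 2; 6 appends to row 3. P = [[1, 2, 7], [3, 4], [5, 6]].

So P = [[1, 2, 7], [3, 4], [5, 6]], Q = [[1, 3, 4], [2, 6], [5, 7]].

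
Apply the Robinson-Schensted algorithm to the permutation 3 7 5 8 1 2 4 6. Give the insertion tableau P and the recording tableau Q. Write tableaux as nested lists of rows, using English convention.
P = [[1, 2, 4, 6], [3, 5, 8], [7]], Q = [[1, 2, 4, 8], [3, 6, 7], [5]]

Insert each entry of the permutation into P by Schensted row insertion, recording in Q the position of each new cell.

Insert 3: appended to row 1. P = [[3]].
Insert 7: appended to row 1. P = [[3, 7]].
Insert 5: 5 bumps 7 from row 1; 7 starts row 2. P = [[3, 5], [7]].
Insert 8: appended to row 1. P = [[3, 5, 8], [7]].
Insert 1: 1 bumps 3 from row 1; 3 bumps 7 from row 2; 7 starts row 3. P = [[1, 5, 8], [3], [7]].
Insert 2: 2 bumps 5 from row 1; 5 appends to row 2. P = [[1, 2, 8], [3, 5], [7]].
Insert 4: 4 bumps 8 from row 1; 8 appends to row 2. P = [[1, 2, 4], [3, 5, 8], [7]].
Insert 6: appended to row 1. P = [[1, 2, 4, 6], [3, 5, 8], [7]].

So P = [[1, 2, 4, 6], [3, 5, 8], [7]], Q = [[1, 2, 4, 8], [3, 6, 7], [5]].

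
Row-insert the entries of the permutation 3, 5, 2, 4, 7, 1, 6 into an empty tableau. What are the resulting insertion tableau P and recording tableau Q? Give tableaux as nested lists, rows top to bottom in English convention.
Insert each entry of the permutation into P by Schensted row insertion, recording in Q the position of each new cell.

Insert 3: appended to row 1. P = [[3]], Q = [[1]].
Insert 5: appended to row 1. P = [[3, 5]], Q = [[1, 2]].
Insert 2: 2 bumps 3 from row 1; 3 starts row 2. P = [[2, 5], [3]], Q = [[1, 2], [3]].
Insert 4: 4 bumps 5 from row 1; 5 appends to row 2. P = [[2, 4], [3, 5]], Q = [[1, 2], [3, 4]].
Insert 7: appended to row 1. P = [[2, 4, 7], [3, 5]], Q = [[1, 2, 5], [3, 4]].
Insert 1: 1 bumps 2 from row 1; 2 bumps 3 from row 2; 3 starts row 3. P = [[1, 4, 7], [2, 5], [3]], Q = [[1, 2, 5], [3, 4], [6]].
Insert 6: 6 bumps 7 from row 1; 7 appends to row 2. P = [[1, 4, 6], [2, 5, 7], [3]], Q = [[1, 2, 5], [3, 4, 7], [6]].

So P = [[1, 4, 6], [2, 5, 7], [3]], Q = [[1, 2, 5], [3, 4, 7], [6]].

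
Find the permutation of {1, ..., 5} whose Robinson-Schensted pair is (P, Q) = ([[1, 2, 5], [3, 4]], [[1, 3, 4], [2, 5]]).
3 1 4 5 2

Reverse the RSK construction: for i from n down to 1, find the cell of Q containing i, remove the entry at that cell from P, and reverse-bump it up through P; the value ejected from row 1 is w(i).

Step i=5: Q has 5 at row 2, column 2; remove 4 from row 2 of P and reverse-bump: 4 enters row 1 and ejects 2. So w(5) = 2. P is now [[1, 4, 5], [3]].
Step i=4: Q has 4 at row 1, column 3; remove that cell from P, ejecting 5. So w(4) = 5. P is now [[1, 4], [3]].
Step i=3: Q has 3 at row 1, column 2; remove that cell from P, ejecting 4. So w(3) = 4. P is now [[1], [3]].
Step i=2: Q has 2 at row 2, column 1; remove 3 from row 2 of P and reverse-bump: 3 enters row 1 and ejects 1. So w(2) = 1. P is now [[3]].
Step i=1: Q has 1 at row 1, column 1; remove that cell from P, ejecting 3. So w(1) = 3. P is now [].

So w = 3 1 4 5 2.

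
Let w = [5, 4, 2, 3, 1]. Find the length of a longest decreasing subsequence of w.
4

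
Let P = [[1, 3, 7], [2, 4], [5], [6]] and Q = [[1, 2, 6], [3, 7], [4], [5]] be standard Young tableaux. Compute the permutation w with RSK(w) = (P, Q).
2 6 5 4 1 7 3

Reverse the RSK construction: for i from n down to 1, find the cell of Q containing i, remove the entry at that cell from P, and reverse-bump it up through P; the value ejected from row 1 is w(i).

Step i=7: Q has 7 at row 2, column 2; remove 4 from row 2 of P and reverse-bump: 4 enters row 1 and ejects 3. So w(7) = 3. P is now [[1, 4, 7], [2], [5], [6]].
Step i=6: Q has 6 at row 1, column 3; remove that cell from P, ejecting 7. So w(6) = 7. P is now [[1, 4], [2], [5], [6]].
Step i=5: Q has 5 at row 4, column 1; remove 6 from row 4 of P and reverse-bump: 6 enters row 3 and ejects 5; 5 enters row 2 and ejects 2; 2 enters row 1 and ejects 1. So w(5) = 1. P is now [[2, 4], [5], [6]].
Step i=4: Q has 4 at row 3, column 1; remove 6 from row 3 of P and reverse-bump: 6 enters row 2 and ejects 5; 5 enters row 1 and ejects 4. So w(4) = 4. P is now [[2, 5], [6]].
Step i=3: Q has 3 at row 2, column 1; remove 6 from row 2 of P and reverse-bump: 6 enters row 1 and ejects 5. So w(3) = 5. P is now [[2, 6]].
Step i=2: Q has 2 at row 1, column 2; remove that cell from P, ejecting 6. So w(2) = 6. P is now [[2]].
Step i=1: Q has 1 at row 1, column 1; remove that cell from P, ejecting 2. So w(1) = 2. P is now [].

So w = 2 6 5 4 1 7 3.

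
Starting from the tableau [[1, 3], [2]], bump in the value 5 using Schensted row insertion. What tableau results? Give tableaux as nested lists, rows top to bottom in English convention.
[[1, 3, 5], [2]]

5 is larger than every entry of row 1, so it is appended to row 1. The new tableau is [[1, 3, 5], [2]].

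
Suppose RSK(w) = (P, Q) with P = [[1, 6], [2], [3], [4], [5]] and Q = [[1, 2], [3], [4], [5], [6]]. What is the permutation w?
5 6 4 3 2 1

Reverse RSK: for i = n, n-1, ..., 1, locate i in Q, remove the corresponding corner cell from P, and reverse-bump its entry up through P; the value ejected from row 1 is w(i).

So w = 5 6 4 3 2 1.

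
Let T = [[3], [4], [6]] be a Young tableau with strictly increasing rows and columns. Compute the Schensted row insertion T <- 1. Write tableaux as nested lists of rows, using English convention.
[[1], [3], [4], [6]]

In row 1, 1 replaces 3 (the leftmost entry greater than 1); 3 is bumped to row 2. In row 2, 3 replaces 4 (the leftmost entry greater than 3); 4 is bumped to row 3. In row 3, 4 replaces 6 (the leftmost entry greater than 4); 6 is bumped to row 4. 6 starts a new row 4. The new tableau is [[1], [3], [4], [6]].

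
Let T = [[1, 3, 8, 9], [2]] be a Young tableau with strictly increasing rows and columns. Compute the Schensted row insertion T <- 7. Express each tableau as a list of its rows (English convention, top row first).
In row 1, 7 replaces 8 (the leftmost entry greater than 7); 8 is bumped to row 2. 8 is appended to row 2. The new tableau is [[1, 3, 7, 9], [2, 8]].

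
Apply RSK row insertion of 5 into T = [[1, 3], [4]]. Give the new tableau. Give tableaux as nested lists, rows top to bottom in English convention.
[[1, 3, 5], [4]]

5 is larger than every entry of row 1, so it is appended to row 1. The new tableau is [[1, 3, 5], [4]].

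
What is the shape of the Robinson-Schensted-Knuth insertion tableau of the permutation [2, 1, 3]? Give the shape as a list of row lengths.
Row-insert each entry into an empty tableau.

After inserting 2: P = [[2]].
After inserting 1: P = [[1], [2]].
After inserting 3: P = [[1, 3], [2]].

The final insertion tableau P = [[1, 3], [2]] has shape [2, 1].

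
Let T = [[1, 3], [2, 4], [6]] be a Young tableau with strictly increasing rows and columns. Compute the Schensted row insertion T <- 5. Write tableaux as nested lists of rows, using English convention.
5 is larger than every entry of row 1, so it is appended to row 1. The new tableau is [[1, 3, 5], [2, 4], [6]].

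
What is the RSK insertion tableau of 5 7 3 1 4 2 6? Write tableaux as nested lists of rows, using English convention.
P = [[1, 2, 6], [3, 4], [5, 7]]

Insert 5: appended to row 1. P = [[5]].
Insert 7: appended to row 1. P = [[5, 7]].
Insert 3: 3 bumps 5 from row 1; 5 starts row 2. P = [[3, 7], [5]].
Insert 1: 1 bumps 3 from row 1; 3 bumps 5 from row 2; 5 starts row 3. P = [[1, 7], [3], [5]].
Insert 4: 4 bumps 7 from row 1; 7 appends to row 2. P = [[1, 4], [3, 7], [5]].
Insert 2: 2 bumps 4 from row 1; 4 bumps 7 from row 2; 7 appends to row 3. P = [[1, 2], [3, 4], [5, 7]].
Insert 6: appended to row 1. P = [[1, 2, 6], [3, 4], [5, 7]].

So P = [[1, 2, 6], [3, 4], [5, 7]].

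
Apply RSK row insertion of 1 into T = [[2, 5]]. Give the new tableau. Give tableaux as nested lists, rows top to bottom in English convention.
[[1, 5], [2]]

In row 1, 1 replaces 2 (the leftmost entry greater than 1); 2 is bumped to row 2. 2 starts a new row 2. The new tableau is [[1, 5], [2]].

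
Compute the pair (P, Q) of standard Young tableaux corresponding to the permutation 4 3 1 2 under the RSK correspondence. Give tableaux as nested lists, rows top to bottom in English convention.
Insert each entry of the permutation into P by Schensted row insertion, recording in Q the position of each new cell.

Insert 4: appended to row 1. P = [[4]].
Insert 3: 3 bumps 4 from row 1; 4 starts row 2. P = [[3], [4]].
Insert 1: 1 bumps 3 from row 1; 3 bumps 4 from row 2; 4 starts row 3. P = [[1], [3], [4]].
Insert 2: appended to row 1. P = [[1, 2], [3], [4]].

So P = [[1, 2], [3], [4]], Q = [[1, 4], [2], [3]].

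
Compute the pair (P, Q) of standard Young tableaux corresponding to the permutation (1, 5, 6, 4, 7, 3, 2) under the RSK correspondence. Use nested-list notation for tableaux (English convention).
Insert each entry of the permutation into P by Schensted row insertion, recording in Q the position of each new cell.

Insert 1: appended to row 1. P = [[1]].
Insert 5: appended to row 1. P = [[1, 5]].
Insert 6: appended to row 1. P = [[1, 5, 6]].
Insert 4: 4 bumps 5 from row 1; 5 starts row 2. P = [[1, 4, 6], [5]].
Insert 7: appended to row 1. P = [[1, 4, 6, 7], [5]].
Insert 3: 3 bumps 4 from row 1; 4 bumps 5 from row 2; 5 starts row 3. P = [[1, 3, 6, 7], [4], [5]].
Insert 2: 2 bumps 3 from row 1; 3 bumps 4 from row 2; 4 bumps 5 from row 3; 5 starts row 4. P = [[1, 2, 6, 7], [3], [4], [5]].

So P = [[1, 2, 6, 7], [3], [4], [5]], Q = [[1, 2, 3, 5], [4], [6], [7]].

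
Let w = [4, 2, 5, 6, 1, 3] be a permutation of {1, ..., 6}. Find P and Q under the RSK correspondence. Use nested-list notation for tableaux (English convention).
Insert each entry of the permutation into P by Schensted row insertion, recording in Q the position of each new cell.

Insert 4: appended to row 1. P = [[4]].
Insert 2: 2 bumps 4 from row 1; 4 starts row 2. P = [[2], [4]].
Insert 5: appended to row 1. P = [[2, 5], [4]].
Insert 6: appended to row 1. P = [[2, 5, 6], [4]].
Insert 1: 1 bumps 2 from row 1; 2 bumps 4 from row 2; 4 starts row 3. P = [[1, 5, 6], [2], [4]].
Insert 3: 3 bumps 5 from row 1; 5 appends to row 2. P = [[1, 3, 6], [2, 5], [4]].

So P = [[1, 3, 6], [2, 5], [4]], Q = [[1, 3, 4], [2, 6], [5]].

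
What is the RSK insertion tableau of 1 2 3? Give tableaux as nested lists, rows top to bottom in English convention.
P = [[1, 2, 3]]

Insert 1: appended to row 1. P = [[1]].
Insert 2: appended to row 1. P = [[1, 2]].
Insert 3: appended to row 1. P = [[1, 2, 3]].

So P = [[1, 2, 3]].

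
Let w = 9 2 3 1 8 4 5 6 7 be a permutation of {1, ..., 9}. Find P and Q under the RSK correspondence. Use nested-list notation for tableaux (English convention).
Insert each entry of the permutation into P by Schensted row insertion, recording in Q the position of each new cell.

Insert 9: appended to row 1. P = [[9]].
Insert 2: 2 bumps 9 from row 1; 9 starts row 2. P = [[2], [9]].
Insert 3: appended to row 1. P = [[2, 3], [9]].
Insert 1: 1 bumps 2 from row 1; 2 bumps 9 from row 2; 9 starts row 3. P = [[1, 3], [2], [9]].
Insert 8: appended to row 1. P = [[1, 3, 8], [2], [9]].
Insert 4: 4 bumps 8 from row 1; 8 appends to row 2. P = [[1, 3, 4], [2, 8], [9]].
Insert 5: appended to row 1. P = [[1, 3, 4, 5], [2, 8], [9]].
Insert 6: appended to row 1. P = [[1, 3, 4, 5, 6], [2, 8], [9]].
Insert 7: appended to row 1. P = [[1, 3, 4, 5, 6, 7], [2, 8], [9]].

So P = [[1, 3, 4, 5, 6, 7], [2, 8], [9]], Q = [[1, 3, 5, 7, 8, 9], [2, 6], [4]].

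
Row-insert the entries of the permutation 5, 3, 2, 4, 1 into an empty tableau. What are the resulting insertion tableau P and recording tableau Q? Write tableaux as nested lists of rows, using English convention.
P = [[1, 4], [2], [3], [5]], Q = [[1, 4], [2], [3], [5]]

Insert each entry of the permutation into P by Schensted row insertion, recording in Q the position of each new cell.

Insert 5: appended to row 1. P = [[5]].
Insert 3: 3 bumps 5 from row 1; 5 starts row 2. P = [[3], [5]].
Insert 2: 2 bumps 3 from row 1; 3 bumps 5 from row 2; 5 starts row 3. P = [[2], [3], [5]].
Insert 4: appended to row 1. P = [[2, 4], [3], [5]].
Insert 1: 1 bumps 2 from row 1; 2 bumps 3 from row 2; 3 bumps 5 from row 3; 5 starts row 4. P = [[1, 4], [2], [3], [5]].

So P = [[1, 4], [2], [3], [5]], Q = [[1, 4], [2], [3], [5]].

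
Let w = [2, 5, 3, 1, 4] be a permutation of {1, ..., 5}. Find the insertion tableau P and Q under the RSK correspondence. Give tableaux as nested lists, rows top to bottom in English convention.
Insert each entry of the permutation into P by Schensted row insertion, recording in Q the position of each new cell.

Insert 2: appended to row 1. P = [[2]], Q = [[1]].
Insert 5: appended to row 1. P = [[2, 5]], Q = [[1, 2]].
Insert 3: 3 bumps 5 from row 1; 5 starts row 2. P = [[2, 3], [5]], Q = [[1, 2], [3]].
Insert 1: 1 bumps 2 from row 1; 2 bumps 5 from row 2; 5 starts row 3. P = [[1, 3], [2], [5]], Q = [[1, 2], [3], [4]].
Insert 4: appended to row 1. P = [[1, 3, 4], [2], [5]], Q = [[1, 2, 5], [3], [4]].

So P = [[1, 3, 4], [2], [5]], Q = [[1, 2, 5], [3], [4]].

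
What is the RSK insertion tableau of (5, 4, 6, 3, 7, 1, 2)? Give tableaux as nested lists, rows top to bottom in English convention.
P = [[1, 2, 7], [3, 6], [4], [5]]

Insert 5: appended to row 1. P = [[5]].
Insert 4: 4 bumps 5 from row 1; 5 starts row 2. P = [[4], [5]].
Insert 6: appended to row 1. P = [[4, 6], [5]].
Insert 3: 3 bumps 4 from row 1; 4 bumps 5 from row 2; 5 starts row 3. P = [[3, 6], [4], [5]].
Insert 7: appended to row 1. P = [[3, 6, 7], [4], [5]].
Insert 1: 1 bumps 3 from row 1; 3 bumps 4 from row 2; 4 bumps 5 from row 3; 5 starts row 4. P = [[1, 6, 7], [3], [4], [5]].
Insert 2: 2 bumps 6 from row 1; 6 appends to row 2. P = [[1, 2, 7], [3, 6], [4], [5]].

So P = [[1, 2, 7], [3, 6], [4], [5]].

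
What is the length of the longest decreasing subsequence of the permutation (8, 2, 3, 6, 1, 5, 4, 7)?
4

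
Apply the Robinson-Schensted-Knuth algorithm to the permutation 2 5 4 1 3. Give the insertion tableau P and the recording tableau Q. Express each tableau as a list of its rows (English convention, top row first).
P = [[1, 3], [2, 4], [5]], Q = [[1, 2], [3, 5], [4]]

Insert each entry of the permutation into P by Schensted row insertion, recording in Q the position of each new cell.

Insert 2: appended to row 1. P = [[2]].
Insert 5: appended to row 1. P = [[2, 5]].
Insert 4: 4 bumps 5 from row 1; 5 starts row 2. P = [[2, 4], [5]].
Insert 1: 1 bumps 2 from row 1; 2 bumps 5 from row 2; 5 starts row 3. P = [[1, 4], [2], [5]].
Insert 3: 3 bumps 4 from row 1; 4 appends to row 2. P = [[1, 3], [2, 4], [5]].

So P = [[1, 3], [2, 4], [5]], Q = [[1, 2], [3, 5], [4]].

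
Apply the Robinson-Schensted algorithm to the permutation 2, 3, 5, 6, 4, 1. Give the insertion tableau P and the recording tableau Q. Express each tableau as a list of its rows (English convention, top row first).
P = [[1, 3, 4, 6], [2], [5]], Q = [[1, 2, 3, 4], [5], [6]]

Insert each entry of the permutation into P by Schensted row insertion, recording in Q the position of each new cell.

After inserting 2: P = [[2]].
After inserting 3: P = [[2, 3]].
After inserting 5: P = [[2, 3, 5]].
After inserting 6: P = [[2, 3, 5, 6]].
After inserting 4: P = [[2, 3, 4, 6], [5]].
After inserting 1: P = [[1, 3, 4, 6], [2], [5]].

So P = [[1, 3, 4, 6], [2], [5]], Q = [[1, 2, 3, 4], [5], [6]].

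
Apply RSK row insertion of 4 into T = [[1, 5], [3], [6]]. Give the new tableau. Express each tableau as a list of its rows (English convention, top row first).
[[1, 4], [3, 5], [6]]

In row 1, 4 replaces 5 (the leftmost entry greater than 4); 5 is bumped to row 2. 5 is appended to row 2. The new tableau is [[1, 4], [3, 5], [6]].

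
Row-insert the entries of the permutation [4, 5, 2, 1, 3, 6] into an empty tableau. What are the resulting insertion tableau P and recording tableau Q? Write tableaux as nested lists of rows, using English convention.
Insert each entry of the permutation into P by Schensted row insertion, recording in Q the position of each new cell.

Insert 4: appended to row 1. P = [[4]].
Insert 5: appended to row 1. P = [[4, 5]].
Insert 2: 2 bumps 4 from row 1; 4 starts row 2. P = [[2, 5], [4]].
Insert 1: 1 bumps 2 from row 1; 2 bumps 4 from row 2; 4 starts row 3. P = [[1, 5], [2], [4]].
Insert 3: 3 bumps 5 from row 1; 5 appends to row 2. P = [[1, 3], [2, 5], [4]].
Insert 6: appended to row 1. P = [[1, 3, 6], [2, 5], [4]].

So P = [[1, 3, 6], [2, 5], [4]], Q = [[1, 2, 6], [3, 5], [4]].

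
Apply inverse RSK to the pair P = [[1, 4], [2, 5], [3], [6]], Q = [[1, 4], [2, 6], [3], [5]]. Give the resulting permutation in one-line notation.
Reverse RSK: for i = n, n-1, ..., 1, locate i in Q, remove the corresponding corner cell from P, and reverse-bump its entry up through P; the value ejected from row 1 is w(i).

So w = 6 3 2 5 1 4.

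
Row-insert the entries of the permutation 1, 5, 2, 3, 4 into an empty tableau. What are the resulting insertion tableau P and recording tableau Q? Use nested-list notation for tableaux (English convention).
P = [[1, 2, 3, 4], [5]], Q = [[1, 2, 4, 5], [3]]

Insert each entry of the permutation into P by Schensted row insertion, recording in Q the position of each new cell.

Insert 1: appended to row 1. P = [[1]], Q = [[1]].
Insert 5: appended to row 1. P = [[1, 5]], Q = [[1, 2]].
Insert 2: 2 bumps 5 from row 1; 5 starts row 2. P = [[1, 2], [5]], Q = [[1, 2], [3]].
Insert 3: appended to row 1. P = [[1, 2, 3], [5]], Q = [[1, 2, 4], [3]].
Insert 4: appended to row 1. P = [[1, 2, 3, 4], [5]], Q = [[1, 2, 4, 5], [3]].

So P = [[1, 2, 3, 4], [5]], Q = [[1, 2, 4, 5], [3]].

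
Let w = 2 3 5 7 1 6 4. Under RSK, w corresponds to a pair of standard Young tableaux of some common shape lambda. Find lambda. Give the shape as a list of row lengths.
Row-insert each entry into an empty tableau.

After inserting 2: P = [[2]].
After inserting 3: P = [[2, 3]].
After inserting 5: P = [[2, 3, 5]].
After inserting 7: P = [[2, 3, 5, 7]].
After inserting 1: P = [[1, 3, 5, 7], [2]].
After inserting 6: P = [[1, 3, 5, 6], [2, 7]].
After inserting 4: P = [[1, 3, 4, 6], [2, 5], [7]].

The final insertion tableau P = [[1, 3, 4, 6], [2, 5], [7]] has shape [4, 2, 1].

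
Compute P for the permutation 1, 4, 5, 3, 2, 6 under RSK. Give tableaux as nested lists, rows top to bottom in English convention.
Insert 1: appended to row 1. P = [[1]].
Insert 4: appended to row 1. P = [[1, 4]].
Insert 5: appended to row 1. P = [[1, 4, 5]].
Insert 3: 3 bumps 4 from row 1; 4 starts row 2. P = [[1, 3, 5], [4]].
Insert 2: 2 bumps 3 from row 1; 3 bumps 4 from row 2; 4 starts row 3. P = [[1, 2, 5], [3], [4]].
Insert 6: appended to row 1. P = [[1, 2, 5, 6], [3], [4]].

So P = [[1, 2, 5, 6], [3], [4]].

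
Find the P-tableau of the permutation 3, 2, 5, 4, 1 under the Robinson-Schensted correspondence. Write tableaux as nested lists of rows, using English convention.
After inserting 3: P = [[3]].
After inserting 2: P = [[2], [3]].
After inserting 5: P = [[2, 5], [3]].
After inserting 4: P = [[2, 4], [3, 5]].
After inserting 1: P = [[1, 4], [2, 5], [3]].

So P = [[1, 4], [2, 5], [3]].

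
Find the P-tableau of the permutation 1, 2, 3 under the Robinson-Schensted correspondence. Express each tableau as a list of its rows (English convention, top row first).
Insert 1: appended to row 1. P = [[1]].
Insert 2: appended to row 1. P = [[1, 2]].
Insert 3: appended to row 1. P = [[1, 2, 3]].

So P = [[1, 2, 3]].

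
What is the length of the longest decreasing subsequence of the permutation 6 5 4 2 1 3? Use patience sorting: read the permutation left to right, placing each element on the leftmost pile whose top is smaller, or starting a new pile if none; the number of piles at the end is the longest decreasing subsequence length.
6: new pile. tops = [6]
5: new pile. tops = [6, 5]
4: new pile. tops = [6, 5, 4]
2: new pile. tops = [6, 5, 4, 2]
1: new pile. tops = [6, 5, 4, 2, 1]
3: onto pile 4 (replacing 2). tops = [6, 5, 4, 3, 1]

5 piles, so the longest decreasing subsequence has length 5.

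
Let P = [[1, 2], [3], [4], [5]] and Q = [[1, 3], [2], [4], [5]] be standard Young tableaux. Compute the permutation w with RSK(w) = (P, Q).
Reverse the RSK construction: for i from n down to 1, find the cell of Q containing i, remove the entry at that cell from P, and reverse-bump it up through P; the value ejected from row 1 is w(i).

Step i=5: Q has 5 at row 4, column 1; remove 5 from row 4 of P and reverse-bump: 5 enters row 3 and ejects 4; 4 enters row 2 and ejects 3; 3 enters row 1 and ejects 2. So w(5) = 2. P is now [[1, 3], [4], [5]].
Step i=4: Q has 4 at row 3, column 1; remove 5 from row 3 of P and reverse-bump: 5 enters row 2 and ejects 4; 4 enters row 1 and ejects 3. So w(4) = 3. P is now [[1, 4], [5]].
Step i=3: Q has 3 at row 1, column 2; remove that cell from P, ejecting 4. So w(3) = 4. P is now [[1], [5]].
Step i=2: Q has 2 at row 2, column 1; remove 5 from row 2 of P and reverse-bump: 5 enters row 1 and ejects 1. So w(2) = 1. P is now [[5]].
Step i=1: Q has 1 at row 1, column 1; remove that cell from P, ejecting 5. So w(1) = 5. P is now [].

So w = 5 1 4 3 2.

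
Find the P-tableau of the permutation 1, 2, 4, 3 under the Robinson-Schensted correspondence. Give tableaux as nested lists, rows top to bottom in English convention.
P = [[1, 2, 3], [4]]

Insert 1: appended to row 1. P = [[1]].
Insert 2: appended to row 1. P = [[1, 2]].
Insert 4: appended to row 1. P = [[1, 2, 4]].
Insert 3: 3 bumps 4 from row 1; 4 starts row 2. P = [[1, 2, 3], [4]].

So P = [[1, 2, 3], [4]].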